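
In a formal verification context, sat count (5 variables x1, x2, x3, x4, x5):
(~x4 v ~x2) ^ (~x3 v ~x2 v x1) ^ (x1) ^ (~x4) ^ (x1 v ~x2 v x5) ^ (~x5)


CNF with 6 clauses over 5 vars (32 assignments).
An assignment satisfies CNF iff every clause has >=1 true literal.
Check each row (bits = x1,x2,x3,x4,x5; clause T/F shown):
  row 0 [00000]: clauses=TTFTTT -> 0
  row 1 [00001]: clauses=TTFTTF -> 0
  row 2 [00010]: clauses=TTFFTT -> 0
  row 3 [00011]: clauses=TTFFTF -> 0
  row 4 [00100]: clauses=TTFTTT -> 0
  row 5 [00101]: clauses=TTFTTF -> 0
  row 6 [00110]: clauses=TTFFTT -> 0
  row 7 [00111]: clauses=TTFFTF -> 0
  row 8 [01000]: clauses=TTFTFT -> 0
  row 9 [01001]: clauses=TTFTTF -> 0
  row 10 [01010]: clauses=FTFFFT -> 0
  row 11 [01011]: clauses=FTFFTF -> 0
  row 12 [01100]: clauses=TFFTFT -> 0
  row 13 [01101]: clauses=TFFTTF -> 0
  row 14 [01110]: clauses=FFFFFT -> 0
  row 15 [01111]: clauses=FFFFTF -> 0
  row 16 [10000]: clauses=TTTTTT -> 1
  row 17 [10001]: clauses=TTTTTF -> 0
  row 18 [10010]: clauses=TTTFTT -> 0
  row 19 [10011]: clauses=TTTFTF -> 0
  row 20 [10100]: clauses=TTTTTT -> 1
  row 21 [10101]: clauses=TTTTTF -> 0
  row 22 [10110]: clauses=TTTFTT -> 0
  row 23 [10111]: clauses=TTTFTF -> 0
  row 24 [11000]: clauses=TTTTTT -> 1
  row 25 [11001]: clauses=TTTTTF -> 0
  row 26 [11010]: clauses=FTTFTT -> 0
  row 27 [11011]: clauses=FTTFTF -> 0
  row 28 [11100]: clauses=TTTTTT -> 1
  row 29 [11101]: clauses=TTTTTF -> 0
  row 30 [11110]: clauses=FTTFTT -> 0
  row 31 [11111]: clauses=FTTFTF -> 0
Full result column, 8 rows per line (x1,x2 fixed per line; x3,x4,x5 runs 000..111 left to right):
  rows 0-7 [x1,x2=00]: 00000000  (ones: 0)
  rows 8-15 [x1,x2=01]: 00000000  (ones: 0)
  rows 16-23 [x1,x2=10]: 10001000  (ones: 2)
  rows 24-31 [x1,x2=11]: 10001000  (ones: 2)
Satisfying assignments = 0+0+2+2 = 4

4


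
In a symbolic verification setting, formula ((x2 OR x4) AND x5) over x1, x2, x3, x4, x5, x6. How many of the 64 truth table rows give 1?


Formula: ((x2 OR x4) AND x5) over 6 vars (64 rows)
Evaluate each row (x1, x2, x3, x4, x5, x6 as bits, MSB first):
  row 0 [000000]: ((0 OR 0) AND 0) -> 0
  row 1 [000001]: ((0 OR 0) AND 0) -> 0
  row 2 [000010]: ((0 OR 0) AND 1) -> 0
  row 3 [000011]: ((0 OR 0) AND 1) -> 0
  row 4 [000100]: ((0 OR 1) AND 0) -> 0
  (every remaining row is evaluated the same way; all 64 results are listed next)
Full result column, 8 rows per line (x1,x2,x3 fixed per line; x4,x5,x6 runs 000..111 left to right):
  rows 0-7 [x1,x2,x3=000]: 00000011  (ones: 2)
  rows 8-15 [x1,x2,x3=001]: 00000011  (ones: 2)
  rows 16-23 [x1,x2,x3=010]: 00110011  (ones: 4)
  rows 24-31 [x1,x2,x3=011]: 00110011  (ones: 4)
  rows 32-39 [x1,x2,x3=100]: 00000011  (ones: 2)
  rows 40-47 [x1,x2,x3=101]: 00000011  (ones: 2)
  rows 48-55 [x1,x2,x3=110]: 00110011  (ones: 4)
  rows 56-63 [x1,x2,x3=111]: 00110011  (ones: 4)
Count of 1-rows = 2+2+4+4+2+2+4+4 = 24

24


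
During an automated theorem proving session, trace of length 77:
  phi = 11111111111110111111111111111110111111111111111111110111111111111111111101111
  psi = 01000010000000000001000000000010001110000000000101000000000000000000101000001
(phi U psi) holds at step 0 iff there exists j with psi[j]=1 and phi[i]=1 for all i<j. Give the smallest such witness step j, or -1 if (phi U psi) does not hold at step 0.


(phi U psi) at 0: need smallest j with psi[j]=1 and phi[i]=1 for all i in [0,j).
Scan from step 0:
  step 0: phi=1, psi=0 -> continue
  step 1: psi=1 and phi held for [0,1) -> witness found
Witness step = 1

1


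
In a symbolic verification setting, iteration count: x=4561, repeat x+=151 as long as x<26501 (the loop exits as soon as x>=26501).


Step 1: x goes from 4561 toward 26501 by 151; the body runs while x<26501, so iterations = ceil((bound-start)/step)
Step 2: Distance=21940
Step 3: ceil(21940/151)=146

146


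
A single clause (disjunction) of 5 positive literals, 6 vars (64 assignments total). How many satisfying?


Step 1: Total=2^6=64
Step 2: Unsat when all 5 false: 2^1=2
Step 3: Sat=64-2=62

62


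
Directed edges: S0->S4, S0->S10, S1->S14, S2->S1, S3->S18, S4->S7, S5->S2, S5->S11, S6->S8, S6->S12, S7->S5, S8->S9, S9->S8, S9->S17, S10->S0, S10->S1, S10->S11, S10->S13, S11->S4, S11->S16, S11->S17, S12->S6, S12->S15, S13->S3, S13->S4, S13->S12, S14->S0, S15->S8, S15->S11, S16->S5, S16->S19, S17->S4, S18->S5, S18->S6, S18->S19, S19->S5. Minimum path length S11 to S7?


BFS layer-by-layer from S11:
  dist 0: {S11}
  dist 1: {S4, S16, S17}
  dist 2: {S5, S7, S19}
  -> S7 reached at distance 2
Shortest path length = 2

2


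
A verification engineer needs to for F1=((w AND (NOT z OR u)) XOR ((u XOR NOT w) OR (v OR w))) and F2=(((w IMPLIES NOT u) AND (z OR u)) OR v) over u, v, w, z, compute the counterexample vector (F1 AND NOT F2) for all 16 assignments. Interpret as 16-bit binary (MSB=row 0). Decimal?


F1 = ((w AND (NOT z OR u)) XOR ((u XOR NOT w) OR (v OR w)))
F2 = (((w IMPLIES NOT u) AND (z OR u)) OR v)
Counterexample to F1=>F2 is where F1=1 and F2=0.
Evaluate each row (bits = u,v,w,z, MSB first):
  row 0 [0000]: F1=1 F2=0 -> F1&~F2 -> 1
  row 1 [0001]: F1=1 F2=1 -> F1&~F2 -> 0
  row 2 [0010]: F1=0 F2=0 -> F1&~F2 -> 0
  row 3 [0011]: F1=1 F2=1 -> F1&~F2 -> 0
  row 4 [0100]: F1=1 F2=1 -> F1&~F2 -> 0
  row 5 [0101]: F1=1 F2=1 -> F1&~F2 -> 0
  row 6 [0110]: F1=0 F2=1 -> F1&~F2 -> 0
  row 7 [0111]: F1=1 F2=1 -> F1&~F2 -> 0
  row 8 [1000]: F1=0 F2=1 -> F1&~F2 -> 0
  row 9 [1001]: F1=0 F2=1 -> F1&~F2 -> 0
  row 10 [1010]: F1=0 F2=0 -> F1&~F2 -> 0
  row 11 [1011]: F1=0 F2=0 -> F1&~F2 -> 0
  row 12 [1100]: F1=1 F2=1 -> F1&~F2 -> 0
  row 13 [1101]: F1=1 F2=1 -> F1&~F2 -> 0
  row 14 [1110]: F1=0 F2=1 -> F1&~F2 -> 0
  row 15 [1111]: F1=0 F2=1 -> F1&~F2 -> 0
Full result column, 4 rows per line (u,v fixed per line; w,z runs 00..11 left to right):
  rows 0-3 [u,v=00]: 1000  = hex 8
  rows 4-7 [u,v=01]: 0000  = hex 0
  rows 8-11 [u,v=10]: 0000  = hex 0
  rows 12-15 [u,v=11]: 0000  = hex 0
Counterexample vector (row 0 .. row 15) = 1000000000000000
Output column grouped in 4s = 1000 0000 0000 0000 = 0x8000
Convert to decimal digit by digit (value = value*16 + digit):
  8 -> 8
  8*16 + 0 = 128
  128*16 + 0 = 2048
  2048*16 + 0 = 32768
Decimal = 32768

32768


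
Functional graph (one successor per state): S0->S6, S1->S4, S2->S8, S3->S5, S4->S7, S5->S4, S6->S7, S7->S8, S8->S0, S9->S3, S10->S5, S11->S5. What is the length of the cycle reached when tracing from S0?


Trace from S0 until a state repeats:
  S0 -> S6 -> S7 -> S8 -> S0
S0 first seen at step 0, revisited at step 4.
Cycle length = 4 - 0 = 4

4


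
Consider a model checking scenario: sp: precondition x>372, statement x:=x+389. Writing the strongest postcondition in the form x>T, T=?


Formula: sp(P, x:=E) = exists old_x. (x = E[old_x/x]) AND P[old_x/x] (old_x is the value of x before the assignment; eliminate old_x by solving x = E[old_x/x] for old_x)
Step 1: Precondition P: x>372, i.e. old_x > 372
Step 2: Assignment gives x = old_x + 389, so old_x = x - 389
Step 3: Substitute into P: x - 389 > 372
Step 4: Simplify: x > 372+389 = 761

761


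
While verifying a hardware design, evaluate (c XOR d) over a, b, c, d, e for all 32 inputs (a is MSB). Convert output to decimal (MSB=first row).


Formula: (c XOR d) over a, b, c, d, e (32 rows)
Evaluate each row (bits = a,b,c,d,e, MSB first):
  row 0 [00000]: (0 XOR 0) -> 0
  row 1 [00001]: (0 XOR 0) -> 0
  row 2 [00010]: (0 XOR 1) -> 1
  row 3 [00011]: (0 XOR 1) -> 1
  row 4 [00100]: (1 XOR 0) -> 1
  row 5 [00101]: (1 XOR 0) -> 1
  row 6 [00110]: (1 XOR 1) -> 0
  row 7 [00111]: (1 XOR 1) -> 0
  row 8 [01000]: (0 XOR 0) -> 0
  row 9 [01001]: (0 XOR 0) -> 0
  row 10 [01010]: (0 XOR 1) -> 1
  row 11 [01011]: (0 XOR 1) -> 1
  row 12 [01100]: (1 XOR 0) -> 1
  row 13 [01101]: (1 XOR 0) -> 1
  row 14 [01110]: (1 XOR 1) -> 0
  row 15 [01111]: (1 XOR 1) -> 0
  row 16 [10000]: (0 XOR 0) -> 0
  row 17 [10001]: (0 XOR 0) -> 0
  row 18 [10010]: (0 XOR 1) -> 1
  row 19 [10011]: (0 XOR 1) -> 1
  row 20 [10100]: (1 XOR 0) -> 1
  row 21 [10101]: (1 XOR 0) -> 1
  row 22 [10110]: (1 XOR 1) -> 0
  row 23 [10111]: (1 XOR 1) -> 0
  row 24 [11000]: (0 XOR 0) -> 0
  row 25 [11001]: (0 XOR 0) -> 0
  row 26 [11010]: (0 XOR 1) -> 1
  row 27 [11011]: (0 XOR 1) -> 1
  row 28 [11100]: (1 XOR 0) -> 1
  row 29 [11101]: (1 XOR 0) -> 1
  row 30 [11110]: (1 XOR 1) -> 0
  row 31 [11111]: (1 XOR 1) -> 0
Full result column, 4 rows per line (a,b,c fixed per line; d,e runs 00..11 left to right):
  rows 0-3 [a,b,c=000]: 0011  = hex 3
  rows 4-7 [a,b,c=001]: 1100  = hex C
  rows 8-11 [a,b,c=010]: 0011  = hex 3
  rows 12-15 [a,b,c=011]: 1100  = hex C
  rows 16-19 [a,b,c=100]: 0011  = hex 3
  rows 20-23 [a,b,c=101]: 1100  = hex C
  rows 24-27 [a,b,c=110]: 0011  = hex 3
  rows 28-31 [a,b,c=111]: 1100  = hex C
Output column (row 0 .. row 31) = 00111100001111000011110000111100
Output column grouped in 4s = 0011 1100 0011 1100 0011 1100 0011 1100 = 0x3C3C3C3C
Convert to decimal digit by digit (value = value*16 + digit):
  3 -> 3
  3*16 + 12 (C) = 60
  60*16 + 3 = 963
  963*16 + 12 (C) = 15420
  15420*16 + 3 = 246723
  246723*16 + 12 (C) = 3947580
  3947580*16 + 3 = 63161283
  63161283*16 + 12 (C) = 1010580540
Decimal = 1010580540

1010580540


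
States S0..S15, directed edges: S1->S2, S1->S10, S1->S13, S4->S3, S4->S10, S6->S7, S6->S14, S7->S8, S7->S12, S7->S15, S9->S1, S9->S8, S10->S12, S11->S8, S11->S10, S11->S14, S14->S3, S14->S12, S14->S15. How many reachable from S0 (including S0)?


BFS from S0:
  layer 0: {S0}
Reachable set: {S0}
Count = 1

1


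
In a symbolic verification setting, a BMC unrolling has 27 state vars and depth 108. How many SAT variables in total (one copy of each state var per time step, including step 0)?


BMC unrolls to depth k, creating one copy of each state var for steps 0..k.
Step count = 108 + 1 = 109 (steps 0 through 108)
Vars per step = 27
Total = 27 * 109 = 2943

2943


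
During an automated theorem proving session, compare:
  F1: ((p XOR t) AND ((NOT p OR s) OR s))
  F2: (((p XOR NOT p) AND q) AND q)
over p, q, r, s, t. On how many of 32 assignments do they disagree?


F1 = ((p XOR t) AND ((NOT p OR s) OR s))
F2 = (((p XOR NOT p) AND q) AND q)
Evaluate both on each of 32 rows (bits = p,q,r,s,t):
  row 0 [00000]: F1=0 F2=0 -> 0
  row 1 [00001]: F1=1 F2=0 (differ) -> 1
  row 2 [00010]: F1=0 F2=0 -> 0
  row 3 [00011]: F1=1 F2=0 (differ) -> 1
  row 4 [00100]: F1=0 F2=0 -> 0
  row 5 [00101]: F1=1 F2=0 (differ) -> 1
  row 6 [00110]: F1=0 F2=0 -> 0
  row 7 [00111]: F1=1 F2=0 (differ) -> 1
  row 8 [01000]: F1=0 F2=1 (differ) -> 1
  row 9 [01001]: F1=1 F2=1 -> 0
  row 10 [01010]: F1=0 F2=1 (differ) -> 1
  row 11 [01011]: F1=1 F2=1 -> 0
  row 12 [01100]: F1=0 F2=1 (differ) -> 1
  row 13 [01101]: F1=1 F2=1 -> 0
  row 14 [01110]: F1=0 F2=1 (differ) -> 1
  row 15 [01111]: F1=1 F2=1 -> 0
  row 16 [10000]: F1=0 F2=0 -> 0
  row 17 [10001]: F1=0 F2=0 -> 0
  row 18 [10010]: F1=1 F2=0 (differ) -> 1
  row 19 [10011]: F1=0 F2=0 -> 0
  row 20 [10100]: F1=0 F2=0 -> 0
  row 21 [10101]: F1=0 F2=0 -> 0
  row 22 [10110]: F1=1 F2=0 (differ) -> 1
  row 23 [10111]: F1=0 F2=0 -> 0
  row 24 [11000]: F1=0 F2=1 (differ) -> 1
  row 25 [11001]: F1=0 F2=1 (differ) -> 1
  row 26 [11010]: F1=1 F2=1 -> 0
  row 27 [11011]: F1=0 F2=1 (differ) -> 1
  row 28 [11100]: F1=0 F2=1 (differ) -> 1
  row 29 [11101]: F1=0 F2=1 (differ) -> 1
  row 30 [11110]: F1=1 F2=1 -> 0
  row 31 [11111]: F1=0 F2=1 (differ) -> 1
Full result column, 8 rows per line (p,q fixed per line; r,s,t runs 000..111 left to right):
  rows 0-7 [p,q=00]: 01010101  (ones: 4)
  rows 8-15 [p,q=01]: 10101010  (ones: 4)
  rows 16-23 [p,q=10]: 00100010  (ones: 2)
  rows 24-31 [p,q=11]: 11011101  (ones: 6)
Disagreements = 4+4+2+6 = 16

16


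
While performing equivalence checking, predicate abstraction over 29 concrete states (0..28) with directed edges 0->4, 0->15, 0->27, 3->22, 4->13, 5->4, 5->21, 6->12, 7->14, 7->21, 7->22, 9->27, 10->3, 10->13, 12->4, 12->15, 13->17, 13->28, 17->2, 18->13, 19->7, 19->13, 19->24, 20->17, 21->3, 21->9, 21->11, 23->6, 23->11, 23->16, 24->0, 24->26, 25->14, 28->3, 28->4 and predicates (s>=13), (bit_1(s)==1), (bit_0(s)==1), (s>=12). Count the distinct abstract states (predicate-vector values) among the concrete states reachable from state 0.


BFS from 0:
Concrete reachable: {0, 2, 3, 4, 13, 15, 17, 22, 27, 28}
Abstract via predicates (s>=13), (bit_1(s)==1), (bit_0(s)==1), (s>=12):
  (0,0,0,0) <- {0, 4}
  (0,1,0,0) <- {2}
  (0,1,1,0) <- {3}
  (1,0,0,1) <- {28}
  (1,0,1,1) <- {13, 17}
  (1,1,0,1) <- {22}
  (1,1,1,1) <- {15, 27}
Distinct abstract states = 7

7


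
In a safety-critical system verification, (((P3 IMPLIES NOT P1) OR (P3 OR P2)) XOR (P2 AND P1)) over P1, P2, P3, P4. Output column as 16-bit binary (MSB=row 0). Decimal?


Formula: (((P3 IMPLIES NOT P1) OR (P3 OR P2)) XOR (P2 AND P1)) over P1, P2, P3, P4 (16 rows)
Evaluate each row (bits = P1,P2,P3,P4, MSB first):
  row 0 [0000]: (((0 IMPLIES NOT 0) OR (0 OR 0)) XOR (0 AND 0)) -> 1
  row 1 [0001]: (((0 IMPLIES NOT 0) OR (0 OR 0)) XOR (0 AND 0)) -> 1
  row 2 [0010]: (((1 IMPLIES NOT 0) OR (1 OR 0)) XOR (0 AND 0)) -> 1
  row 3 [0011]: (((1 IMPLIES NOT 0) OR (1 OR 0)) XOR (0 AND 0)) -> 1
  row 4 [0100]: (((0 IMPLIES NOT 0) OR (0 OR 1)) XOR (1 AND 0)) -> 1
  row 5 [0101]: (((0 IMPLIES NOT 0) OR (0 OR 1)) XOR (1 AND 0)) -> 1
  row 6 [0110]: (((1 IMPLIES NOT 0) OR (1 OR 1)) XOR (1 AND 0)) -> 1
  row 7 [0111]: (((1 IMPLIES NOT 0) OR (1 OR 1)) XOR (1 AND 0)) -> 1
  row 8 [1000]: (((0 IMPLIES NOT 1) OR (0 OR 0)) XOR (0 AND 1)) -> 1
  row 9 [1001]: (((0 IMPLIES NOT 1) OR (0 OR 0)) XOR (0 AND 1)) -> 1
  row 10 [1010]: (((1 IMPLIES NOT 1) OR (1 OR 0)) XOR (0 AND 1)) -> 1
  row 11 [1011]: (((1 IMPLIES NOT 1) OR (1 OR 0)) XOR (0 AND 1)) -> 1
  row 12 [1100]: (((0 IMPLIES NOT 1) OR (0 OR 1)) XOR (1 AND 1)) -> 0
  row 13 [1101]: (((0 IMPLIES NOT 1) OR (0 OR 1)) XOR (1 AND 1)) -> 0
  row 14 [1110]: (((1 IMPLIES NOT 1) OR (1 OR 1)) XOR (1 AND 1)) -> 0
  row 15 [1111]: (((1 IMPLIES NOT 1) OR (1 OR 1)) XOR (1 AND 1)) -> 0
Full result column, 4 rows per line (P1,P2 fixed per line; P3,P4 runs 00..11 left to right):
  rows 0-3 [P1,P2=00]: 1111  = hex F
  rows 4-7 [P1,P2=01]: 1111  = hex F
  rows 8-11 [P1,P2=10]: 1111  = hex F
  rows 12-15 [P1,P2=11]: 0000  = hex 0
Output column (row 0 .. row 15) = 1111111111110000
Output column grouped in 4s = 1111 1111 1111 0000 = 0xFFF0
Convert to decimal digit by digit (value = value*16 + digit):
  F -> 15
  15*16 + 15 (F) = 255
  255*16 + 15 (F) = 4095
  4095*16 + 0 = 65520
Decimal = 65520

65520


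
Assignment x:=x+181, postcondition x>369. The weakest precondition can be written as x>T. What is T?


Formula: wp(x:=E, P) = P[E/x] (substitute E for x in postcondition)
Step 1: Postcondition: x>369
Step 2: Substitute x+181 for x: x+181>369
Step 3: Solve for x: x > 369-181 = 188

188


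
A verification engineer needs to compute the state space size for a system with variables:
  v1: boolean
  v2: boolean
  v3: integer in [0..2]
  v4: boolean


State space = product of domain sizes of all variables.
Domain sizes:
  v1 (boolean): 2
  v2 (boolean): 2
  v3 (integer in [0..2]): 3
  v4 (boolean): 2
Product = 2 * 2 * 3 * 2 = 24

24


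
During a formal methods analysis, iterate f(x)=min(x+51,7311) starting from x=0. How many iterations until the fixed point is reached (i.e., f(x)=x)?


Step 1: x=0, cap=7311, increment=51
Step 2: x grows by 51 each step until capped at 7311; fixed point is x=7311
Step 3: iterations = ceil(7311/51) = 144

144


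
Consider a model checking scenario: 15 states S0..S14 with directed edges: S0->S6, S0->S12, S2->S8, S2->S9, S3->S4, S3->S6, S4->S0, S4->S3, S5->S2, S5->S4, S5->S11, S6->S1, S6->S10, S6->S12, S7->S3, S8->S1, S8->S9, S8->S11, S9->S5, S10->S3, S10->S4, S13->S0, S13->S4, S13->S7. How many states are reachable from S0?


BFS from S0:
  layer 0: {S0}
  layer 1: {S6, S12}
  layer 2: {S1, S10}
  layer 3: {S3, S4}
Reachable set: {S0, S1, S3, S4, S6, S10, S12}
Count = 7

7


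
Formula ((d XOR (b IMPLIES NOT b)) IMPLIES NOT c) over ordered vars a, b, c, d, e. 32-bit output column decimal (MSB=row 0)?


Formula: ((d XOR (b IMPLIES NOT b)) IMPLIES NOT c) over a, b, c, d, e (32 rows)
Evaluate each row (bits = a,b,c,d,e, MSB first):
  row 0 [00000]: ((0 XOR (0 IMPLIES NOT 0)) IMPLIES NOT 0) -> 1
  row 1 [00001]: ((0 XOR (0 IMPLIES NOT 0)) IMPLIES NOT 0) -> 1
  row 2 [00010]: ((1 XOR (0 IMPLIES NOT 0)) IMPLIES NOT 0) -> 1
  row 3 [00011]: ((1 XOR (0 IMPLIES NOT 0)) IMPLIES NOT 0) -> 1
  row 4 [00100]: ((0 XOR (0 IMPLIES NOT 0)) IMPLIES NOT 1) -> 0
  row 5 [00101]: ((0 XOR (0 IMPLIES NOT 0)) IMPLIES NOT 1) -> 0
  row 6 [00110]: ((1 XOR (0 IMPLIES NOT 0)) IMPLIES NOT 1) -> 1
  row 7 [00111]: ((1 XOR (0 IMPLIES NOT 0)) IMPLIES NOT 1) -> 1
  row 8 [01000]: ((0 XOR (1 IMPLIES NOT 1)) IMPLIES NOT 0) -> 1
  row 9 [01001]: ((0 XOR (1 IMPLIES NOT 1)) IMPLIES NOT 0) -> 1
  row 10 [01010]: ((1 XOR (1 IMPLIES NOT 1)) IMPLIES NOT 0) -> 1
  row 11 [01011]: ((1 XOR (1 IMPLIES NOT 1)) IMPLIES NOT 0) -> 1
  row 12 [01100]: ((0 XOR (1 IMPLIES NOT 1)) IMPLIES NOT 1) -> 1
  row 13 [01101]: ((0 XOR (1 IMPLIES NOT 1)) IMPLIES NOT 1) -> 1
  row 14 [01110]: ((1 XOR (1 IMPLIES NOT 1)) IMPLIES NOT 1) -> 0
  row 15 [01111]: ((1 XOR (1 IMPLIES NOT 1)) IMPLIES NOT 1) -> 0
  row 16 [10000]: ((0 XOR (0 IMPLIES NOT 0)) IMPLIES NOT 0) -> 1
  row 17 [10001]: ((0 XOR (0 IMPLIES NOT 0)) IMPLIES NOT 0) -> 1
  row 18 [10010]: ((1 XOR (0 IMPLIES NOT 0)) IMPLIES NOT 0) -> 1
  row 19 [10011]: ((1 XOR (0 IMPLIES NOT 0)) IMPLIES NOT 0) -> 1
  row 20 [10100]: ((0 XOR (0 IMPLIES NOT 0)) IMPLIES NOT 1) -> 0
  row 21 [10101]: ((0 XOR (0 IMPLIES NOT 0)) IMPLIES NOT 1) -> 0
  row 22 [10110]: ((1 XOR (0 IMPLIES NOT 0)) IMPLIES NOT 1) -> 1
  row 23 [10111]: ((1 XOR (0 IMPLIES NOT 0)) IMPLIES NOT 1) -> 1
  row 24 [11000]: ((0 XOR (1 IMPLIES NOT 1)) IMPLIES NOT 0) -> 1
  row 25 [11001]: ((0 XOR (1 IMPLIES NOT 1)) IMPLIES NOT 0) -> 1
  row 26 [11010]: ((1 XOR (1 IMPLIES NOT 1)) IMPLIES NOT 0) -> 1
  row 27 [11011]: ((1 XOR (1 IMPLIES NOT 1)) IMPLIES NOT 0) -> 1
  row 28 [11100]: ((0 XOR (1 IMPLIES NOT 1)) IMPLIES NOT 1) -> 1
  row 29 [11101]: ((0 XOR (1 IMPLIES NOT 1)) IMPLIES NOT 1) -> 1
  row 30 [11110]: ((1 XOR (1 IMPLIES NOT 1)) IMPLIES NOT 1) -> 0
  row 31 [11111]: ((1 XOR (1 IMPLIES NOT 1)) IMPLIES NOT 1) -> 0
Full result column, 4 rows per line (a,b,c fixed per line; d,e runs 00..11 left to right):
  rows 0-3 [a,b,c=000]: 1111  = hex F
  rows 4-7 [a,b,c=001]: 0011  = hex 3
  rows 8-11 [a,b,c=010]: 1111  = hex F
  rows 12-15 [a,b,c=011]: 1100  = hex C
  rows 16-19 [a,b,c=100]: 1111  = hex F
  rows 20-23 [a,b,c=101]: 0011  = hex 3
  rows 24-27 [a,b,c=110]: 1111  = hex F
  rows 28-31 [a,b,c=111]: 1100  = hex C
Output column (row 0 .. row 31) = 11110011111111001111001111111100
Output column grouped in 4s = 1111 0011 1111 1100 1111 0011 1111 1100 = 0xF3FCF3FC
Convert to decimal digit by digit (value = value*16 + digit):
  F -> 15
  15*16 + 3 = 243
  243*16 + 15 (F) = 3903
  3903*16 + 12 (C) = 62460
  62460*16 + 15 (F) = 999375
  999375*16 + 3 = 15990003
  15990003*16 + 15 (F) = 255840063
  255840063*16 + 12 (C) = 4093441020
Decimal = 4093441020

4093441020


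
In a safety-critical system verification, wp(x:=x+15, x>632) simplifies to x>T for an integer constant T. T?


Formula: wp(x:=E, P) = P[E/x] (substitute E for x in postcondition)
Step 1: Postcondition: x>632
Step 2: Substitute x+15 for x: x+15>632
Step 3: Solve for x: x > 632-15 = 617

617


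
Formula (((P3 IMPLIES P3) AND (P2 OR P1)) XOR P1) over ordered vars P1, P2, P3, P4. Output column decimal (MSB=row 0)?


Formula: (((P3 IMPLIES P3) AND (P2 OR P1)) XOR P1) over P1, P2, P3, P4 (16 rows)
Evaluate each row (bits = P1,P2,P3,P4, MSB first):
  row 0 [0000]: (((0 IMPLIES 0) AND (0 OR 0)) XOR 0) -> 0
  row 1 [0001]: (((0 IMPLIES 0) AND (0 OR 0)) XOR 0) -> 0
  row 2 [0010]: (((1 IMPLIES 1) AND (0 OR 0)) XOR 0) -> 0
  row 3 [0011]: (((1 IMPLIES 1) AND (0 OR 0)) XOR 0) -> 0
  row 4 [0100]: (((0 IMPLIES 0) AND (1 OR 0)) XOR 0) -> 1
  row 5 [0101]: (((0 IMPLIES 0) AND (1 OR 0)) XOR 0) -> 1
  row 6 [0110]: (((1 IMPLIES 1) AND (1 OR 0)) XOR 0) -> 1
  row 7 [0111]: (((1 IMPLIES 1) AND (1 OR 0)) XOR 0) -> 1
  row 8 [1000]: (((0 IMPLIES 0) AND (0 OR 1)) XOR 1) -> 0
  row 9 [1001]: (((0 IMPLIES 0) AND (0 OR 1)) XOR 1) -> 0
  row 10 [1010]: (((1 IMPLIES 1) AND (0 OR 1)) XOR 1) -> 0
  row 11 [1011]: (((1 IMPLIES 1) AND (0 OR 1)) XOR 1) -> 0
  row 12 [1100]: (((0 IMPLIES 0) AND (1 OR 1)) XOR 1) -> 0
  row 13 [1101]: (((0 IMPLIES 0) AND (1 OR 1)) XOR 1) -> 0
  row 14 [1110]: (((1 IMPLIES 1) AND (1 OR 1)) XOR 1) -> 0
  row 15 [1111]: (((1 IMPLIES 1) AND (1 OR 1)) XOR 1) -> 0
Full result column, 4 rows per line (P1,P2 fixed per line; P3,P4 runs 00..11 left to right):
  rows 0-3 [P1,P2=00]: 0000  = hex 0
  rows 4-7 [P1,P2=01]: 1111  = hex F
  rows 8-11 [P1,P2=10]: 0000  = hex 0
  rows 12-15 [P1,P2=11]: 0000  = hex 0
Output column (row 0 .. row 15) = 0000111100000000
Output column grouped in 4s = 0000 1111 0000 0000 = 0x0F00
Convert to decimal digit by digit (value = value*16 + digit):
  0 -> 0
  0*16 + 15 (F) = 15
  15*16 + 0 = 240
  240*16 + 0 = 3840
Decimal = 3840

3840


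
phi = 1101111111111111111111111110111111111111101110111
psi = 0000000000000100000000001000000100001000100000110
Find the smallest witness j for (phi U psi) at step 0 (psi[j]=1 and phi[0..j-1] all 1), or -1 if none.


(phi U psi) at 0: need smallest j with psi[j]=1 and phi[i]=1 for all i in [0,j).
Scan from step 0:
  step 0: phi=1, psi=0 -> continue
  step 1: phi=1, psi=0 -> continue
  step 2: phi=0 -> phi-prefix broken from here
  step 13: psi=1 but phi already failed -> not a witness
  step 24: psi=1 but phi already failed -> not a witness
  step 31: psi=1 but phi already failed -> not a witness
  step 36: psi=1 but phi already failed -> not a witness
  step 40: psi=1 but phi already failed -> not a witness
  step 46: psi=1 but phi already failed -> not a witness
  step 47: psi=1 but phi already failed -> not a witness
  end of trace: no witness -> -1
Witness step = -1

-1


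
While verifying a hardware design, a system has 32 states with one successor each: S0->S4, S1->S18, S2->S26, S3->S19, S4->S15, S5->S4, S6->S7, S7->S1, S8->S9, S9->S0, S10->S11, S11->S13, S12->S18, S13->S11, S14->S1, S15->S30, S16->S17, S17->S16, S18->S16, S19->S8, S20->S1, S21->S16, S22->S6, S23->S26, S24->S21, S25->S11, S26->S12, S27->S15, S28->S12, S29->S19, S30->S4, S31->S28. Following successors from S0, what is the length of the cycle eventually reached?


Trace from S0 until a state repeats:
  S0 -> S4 -> S15 -> S30 -> S4
S4 first seen at step 1, revisited at step 4.
Cycle length = 4 - 1 = 3

3


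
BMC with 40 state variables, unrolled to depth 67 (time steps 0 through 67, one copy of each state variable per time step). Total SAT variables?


BMC unrolls to depth k, creating one copy of each state var for steps 0..k.
Step count = 67 + 1 = 68 (steps 0 through 67)
Vars per step = 40
Total = 40 * 68 = 2720

2720


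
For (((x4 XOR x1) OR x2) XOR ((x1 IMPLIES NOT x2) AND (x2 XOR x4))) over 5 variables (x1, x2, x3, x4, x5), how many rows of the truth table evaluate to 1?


Formula: (((x4 XOR x1) OR x2) XOR ((x1 IMPLIES NOT x2) AND (x2 XOR x4))) over 5 vars (32 rows)
Evaluate each row (x1, x2, x3, x4, x5 as bits, MSB first):
  row 0 [00000]: (((0 XOR 0) OR 0) XOR ((0 IMPLIES NOT 0) AND (0 XOR 0))) -> 0
  row 1 [00001]: (((0 XOR 0) OR 0) XOR ((0 IMPLIES NOT 0) AND (0 XOR 0))) -> 0
  row 2 [00010]: (((1 XOR 0) OR 0) XOR ((0 IMPLIES NOT 0) AND (0 XOR 1))) -> 0
  row 3 [00011]: (((1 XOR 0) OR 0) XOR ((0 IMPLIES NOT 0) AND (0 XOR 1))) -> 0
  row 4 [00100]: (((0 XOR 0) OR 0) XOR ((0 IMPLIES NOT 0) AND (0 XOR 0))) -> 0
  row 5 [00101]: (((0 XOR 0) OR 0) XOR ((0 IMPLIES NOT 0) AND (0 XOR 0))) -> 0
  row 6 [00110]: (((1 XOR 0) OR 0) XOR ((0 IMPLIES NOT 0) AND (0 XOR 1))) -> 0
  row 7 [00111]: (((1 XOR 0) OR 0) XOR ((0 IMPLIES NOT 0) AND (0 XOR 1))) -> 0
  row 8 [01000]: (((0 XOR 0) OR 1) XOR ((0 IMPLIES NOT 1) AND (1 XOR 0))) -> 0
  row 9 [01001]: (((0 XOR 0) OR 1) XOR ((0 IMPLIES NOT 1) AND (1 XOR 0))) -> 0
  row 10 [01010]: (((1 XOR 0) OR 1) XOR ((0 IMPLIES NOT 1) AND (1 XOR 1))) -> 1
  row 11 [01011]: (((1 XOR 0) OR 1) XOR ((0 IMPLIES NOT 1) AND (1 XOR 1))) -> 1
  row 12 [01100]: (((0 XOR 0) OR 1) XOR ((0 IMPLIES NOT 1) AND (1 XOR 0))) -> 0
  row 13 [01101]: (((0 XOR 0) OR 1) XOR ((0 IMPLIES NOT 1) AND (1 XOR 0))) -> 0
  row 14 [01110]: (((1 XOR 0) OR 1) XOR ((0 IMPLIES NOT 1) AND (1 XOR 1))) -> 1
  row 15 [01111]: (((1 XOR 0) OR 1) XOR ((0 IMPLIES NOT 1) AND (1 XOR 1))) -> 1
  row 16 [10000]: (((0 XOR 1) OR 0) XOR ((1 IMPLIES NOT 0) AND (0 XOR 0))) -> 1
  row 17 [10001]: (((0 XOR 1) OR 0) XOR ((1 IMPLIES NOT 0) AND (0 XOR 0))) -> 1
  row 18 [10010]: (((1 XOR 1) OR 0) XOR ((1 IMPLIES NOT 0) AND (0 XOR 1))) -> 1
  row 19 [10011]: (((1 XOR 1) OR 0) XOR ((1 IMPLIES NOT 0) AND (0 XOR 1))) -> 1
  row 20 [10100]: (((0 XOR 1) OR 0) XOR ((1 IMPLIES NOT 0) AND (0 XOR 0))) -> 1
  row 21 [10101]: (((0 XOR 1) OR 0) XOR ((1 IMPLIES NOT 0) AND (0 XOR 0))) -> 1
  row 22 [10110]: (((1 XOR 1) OR 0) XOR ((1 IMPLIES NOT 0) AND (0 XOR 1))) -> 1
  row 23 [10111]: (((1 XOR 1) OR 0) XOR ((1 IMPLIES NOT 0) AND (0 XOR 1))) -> 1
  row 24 [11000]: (((0 XOR 1) OR 1) XOR ((1 IMPLIES NOT 1) AND (1 XOR 0))) -> 1
  row 25 [11001]: (((0 XOR 1) OR 1) XOR ((1 IMPLIES NOT 1) AND (1 XOR 0))) -> 1
  row 26 [11010]: (((1 XOR 1) OR 1) XOR ((1 IMPLIES NOT 1) AND (1 XOR 1))) -> 1
  row 27 [11011]: (((1 XOR 1) OR 1) XOR ((1 IMPLIES NOT 1) AND (1 XOR 1))) -> 1
  row 28 [11100]: (((0 XOR 1) OR 1) XOR ((1 IMPLIES NOT 1) AND (1 XOR 0))) -> 1
  row 29 [11101]: (((0 XOR 1) OR 1) XOR ((1 IMPLIES NOT 1) AND (1 XOR 0))) -> 1
  row 30 [11110]: (((1 XOR 1) OR 1) XOR ((1 IMPLIES NOT 1) AND (1 XOR 1))) -> 1
  row 31 [11111]: (((1 XOR 1) OR 1) XOR ((1 IMPLIES NOT 1) AND (1 XOR 1))) -> 1
Full result column, 8 rows per line (x1,x2 fixed per line; x3,x4,x5 runs 000..111 left to right):
  rows 0-7 [x1,x2=00]: 00000000  (ones: 0)
  rows 8-15 [x1,x2=01]: 00110011  (ones: 4)
  rows 16-23 [x1,x2=10]: 11111111  (ones: 8)
  rows 24-31 [x1,x2=11]: 11111111  (ones: 8)
Count of 1-rows = 0+4+8+8 = 20

20


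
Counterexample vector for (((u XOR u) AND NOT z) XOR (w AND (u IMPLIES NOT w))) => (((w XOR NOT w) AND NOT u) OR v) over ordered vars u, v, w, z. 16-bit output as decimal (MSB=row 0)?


F1 = (((u XOR u) AND NOT z) XOR (w AND (u IMPLIES NOT w)))
F2 = (((w XOR NOT w) AND NOT u) OR v)
Counterexample to F1=>F2 is where F1=1 and F2=0.
Evaluate each row (bits = u,v,w,z, MSB first):
  row 0 [0000]: F1=0 F2=1 -> F1&~F2 -> 0
  row 1 [0001]: F1=0 F2=1 -> F1&~F2 -> 0
  row 2 [0010]: F1=1 F2=1 -> F1&~F2 -> 0
  row 3 [0011]: F1=1 F2=1 -> F1&~F2 -> 0
  row 4 [0100]: F1=0 F2=1 -> F1&~F2 -> 0
  row 5 [0101]: F1=0 F2=1 -> F1&~F2 -> 0
  row 6 [0110]: F1=1 F2=1 -> F1&~F2 -> 0
  row 7 [0111]: F1=1 F2=1 -> F1&~F2 -> 0
  row 8 [1000]: F1=0 F2=0 -> F1&~F2 -> 0
  row 9 [1001]: F1=0 F2=0 -> F1&~F2 -> 0
  row 10 [1010]: F1=0 F2=0 -> F1&~F2 -> 0
  row 11 [1011]: F1=0 F2=0 -> F1&~F2 -> 0
  row 12 [1100]: F1=0 F2=1 -> F1&~F2 -> 0
  row 13 [1101]: F1=0 F2=1 -> F1&~F2 -> 0
  row 14 [1110]: F1=0 F2=1 -> F1&~F2 -> 0
  row 15 [1111]: F1=0 F2=1 -> F1&~F2 -> 0
Full result column, 4 rows per line (u,v fixed per line; w,z runs 00..11 left to right):
  rows 0-3 [u,v=00]: 0000  = hex 0
  rows 4-7 [u,v=01]: 0000  = hex 0
  rows 8-11 [u,v=10]: 0000  = hex 0
  rows 12-15 [u,v=11]: 0000  = hex 0
Counterexample vector (row 0 .. row 15) = 0000000000000000
Output column grouped in 4s = 0000 0000 0000 0000 = 0x0000
Convert to decimal digit by digit (value = value*16 + digit):
  0 -> 0
  0*16 + 0 = 0
  0*16 + 0 = 0
  0*16 + 0 = 0
Decimal = 0

0


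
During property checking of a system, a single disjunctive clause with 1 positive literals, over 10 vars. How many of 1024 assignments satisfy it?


Step 1: Total=2^10=1024
Step 2: Unsat when all 1 false: 2^9=512
Step 3: Sat=1024-512=512

512


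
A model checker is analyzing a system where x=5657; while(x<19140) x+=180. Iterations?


Step 1: x goes from 5657 toward 19140 by 180; the body runs while x<19140, so iterations = ceil((bound-start)/step)
Step 2: Distance=13483
Step 3: ceil(13483/180)=75

75


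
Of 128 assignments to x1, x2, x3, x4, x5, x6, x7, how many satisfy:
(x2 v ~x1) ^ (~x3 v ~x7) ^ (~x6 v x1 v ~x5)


CNF with 3 clauses over 7 vars (128 assignments).
An assignment satisfies CNF iff every clause has >=1 true literal.
Check each row (bits = x1,x2,x3,x4,x5,x6,x7; clause T/F shown):
  row 0 [0000000]: clauses=TTT -> 1
  row 1 [0000001]: clauses=TTT -> 1
  row 2 [0000010]: clauses=TTT -> 1
  row 3 [0000011]: clauses=TTT -> 1
  row 4 [0000100]: clauses=TTT -> 1
  (every remaining row is evaluated the same way; all 128 results are listed next)
Full result column, 8 rows per line (x1,x2,x3,x4 fixed per line; x5,x6,x7 runs 000..111 left to right):
  rows 0-7 [x1,x2,x3,x4=0000]: 11111100  (ones: 6)
  rows 8-15 [x1,x2,x3,x4=0001]: 11111100  (ones: 6)
  rows 16-23 [x1,x2,x3,x4=0010]: 10101000  (ones: 3)
  rows 24-31 [x1,x2,x3,x4=0011]: 10101000  (ones: 3)
  rows 32-39 [x1,x2,x3,x4=0100]: 11111100  (ones: 6)
  rows 40-47 [x1,x2,x3,x4=0101]: 11111100  (ones: 6)
  rows 48-55 [x1,x2,x3,x4=0110]: 10101000  (ones: 3)
  rows 56-63 [x1,x2,x3,x4=0111]: 10101000  (ones: 3)
  rows 64-71 [x1,x2,x3,x4=1000]: 00000000  (ones: 0)
  rows 72-79 [x1,x2,x3,x4=1001]: 00000000  (ones: 0)
  rows 80-87 [x1,x2,x3,x4=1010]: 00000000  (ones: 0)
  rows 88-95 [x1,x2,x3,x4=1011]: 00000000  (ones: 0)
  rows 96-103 [x1,x2,x3,x4=1100]: 11111111  (ones: 8)
  rows 104-111 [x1,x2,x3,x4=1101]: 11111111  (ones: 8)
  rows 112-119 [x1,x2,x3,x4=1110]: 10101010  (ones: 4)
  rows 120-127 [x1,x2,x3,x4=1111]: 10101010  (ones: 4)
Satisfying assignments = 6+6+3+3+6+6+3+3+0+0+0+0+8+8+4+4 = 60

60


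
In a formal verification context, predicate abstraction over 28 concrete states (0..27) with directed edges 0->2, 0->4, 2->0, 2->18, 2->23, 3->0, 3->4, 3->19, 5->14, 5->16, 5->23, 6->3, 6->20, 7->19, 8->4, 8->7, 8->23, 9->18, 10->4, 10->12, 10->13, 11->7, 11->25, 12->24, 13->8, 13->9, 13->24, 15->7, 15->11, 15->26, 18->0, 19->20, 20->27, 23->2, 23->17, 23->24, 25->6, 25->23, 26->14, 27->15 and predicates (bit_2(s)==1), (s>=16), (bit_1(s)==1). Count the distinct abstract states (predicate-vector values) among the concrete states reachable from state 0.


BFS from 0:
Concrete reachable: {0, 2, 4, 17, 18, 23, 24}
Abstract via predicates (bit_2(s)==1), (s>=16), (bit_1(s)==1):
  (0,0,0) <- {0}
  (0,0,1) <- {2}
  (0,1,0) <- {17, 24}
  (0,1,1) <- {18}
  (1,0,0) <- {4}
  (1,1,1) <- {23}
Distinct abstract states = 6

6


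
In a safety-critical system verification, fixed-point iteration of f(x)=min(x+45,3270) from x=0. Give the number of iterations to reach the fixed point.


Step 1: x=0, cap=3270, increment=45
Step 2: x grows by 45 each step until capped at 3270; fixed point is x=3270
Step 3: iterations = ceil(3270/45) = 73

73


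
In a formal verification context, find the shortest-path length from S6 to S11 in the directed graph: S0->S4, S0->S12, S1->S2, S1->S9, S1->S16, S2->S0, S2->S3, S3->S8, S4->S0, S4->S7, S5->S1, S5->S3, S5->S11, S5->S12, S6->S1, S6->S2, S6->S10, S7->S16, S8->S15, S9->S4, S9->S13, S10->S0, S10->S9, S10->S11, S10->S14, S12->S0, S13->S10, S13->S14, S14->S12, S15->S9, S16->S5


BFS layer-by-layer from S6:
  dist 0: {S6}
  dist 1: {S1, S2, S10}
  dist 2: {S0, S3, S9, S11, S14, S16}
  -> S11 reached at distance 2
Shortest path length = 2

2


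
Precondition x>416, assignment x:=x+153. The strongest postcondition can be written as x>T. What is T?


Formula: sp(P, x:=E) = exists old_x. (x = E[old_x/x]) AND P[old_x/x] (old_x is the value of x before the assignment; eliminate old_x by solving x = E[old_x/x] for old_x)
Step 1: Precondition P: x>416, i.e. old_x > 416
Step 2: Assignment gives x = old_x + 153, so old_x = x - 153
Step 3: Substitute into P: x - 153 > 416
Step 4: Simplify: x > 416+153 = 569

569


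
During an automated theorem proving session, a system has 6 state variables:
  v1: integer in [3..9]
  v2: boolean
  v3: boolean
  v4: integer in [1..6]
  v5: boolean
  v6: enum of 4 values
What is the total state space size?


State space = product of domain sizes of all variables.
Domain sizes:
  v1 (integer in [3..9]): 7
  v2 (boolean): 2
  v3 (boolean): 2
  v4 (integer in [1..6]): 6
  v5 (boolean): 2
  v6 (enum of 4 values): 4
Product = 7 * 2 * 2 * 6 * 2 * 4 = 1344

1344


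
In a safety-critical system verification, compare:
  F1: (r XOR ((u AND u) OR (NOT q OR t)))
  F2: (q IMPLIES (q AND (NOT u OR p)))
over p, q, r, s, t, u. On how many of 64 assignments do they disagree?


F1 = (r XOR ((u AND u) OR (NOT q OR t)))
F2 = (q IMPLIES (q AND (NOT u OR p)))
Evaluate both on each of 64 rows (bits = p,q,r,s,t,u):
  row 0 [000000]: F1=1 F2=1 -> 0
  row 1 [000001]: F1=1 F2=1 -> 0
  row 2 [000010]: F1=1 F2=1 -> 0
  row 3 [000011]: F1=1 F2=1 -> 0
  row 4 [000100]: F1=1 F2=1 -> 0
  (every remaining row is evaluated the same way; all 64 results are listed next)
Full result column, 8 rows per line (p,q,r fixed per line; s,t,u runs 000..111 left to right):
  rows 0-7 [p,q,r=000]: 00000000  (ones: 0)
  rows 8-15 [p,q,r=001]: 11111111  (ones: 8)
  rows 16-23 [p,q,r=010]: 11011101  (ones: 6)
  rows 24-31 [p,q,r=011]: 00100010  (ones: 2)
  rows 32-39 [p,q,r=100]: 00000000  (ones: 0)
  rows 40-47 [p,q,r=101]: 11111111  (ones: 8)
  rows 48-55 [p,q,r=110]: 10001000  (ones: 2)
  rows 56-63 [p,q,r=111]: 01110111  (ones: 6)
Disagreements = 0+8+6+2+0+8+2+6 = 32

32


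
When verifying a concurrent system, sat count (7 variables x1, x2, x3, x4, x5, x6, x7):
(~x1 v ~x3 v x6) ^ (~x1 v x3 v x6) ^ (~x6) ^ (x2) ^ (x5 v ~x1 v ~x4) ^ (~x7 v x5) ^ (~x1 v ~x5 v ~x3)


CNF with 7 clauses over 7 vars (128 assignments).
An assignment satisfies CNF iff every clause has >=1 true literal.
Check each row (bits = x1,x2,x3,x4,x5,x6,x7; clause T/F shown):
  row 0 [0000000]: clauses=TTTFTTT -> 0
  row 1 [0000001]: clauses=TTTFTFT -> 0
  row 2 [0000010]: clauses=TTFFTTT -> 0
  row 3 [0000011]: clauses=TTFFTFT -> 0
  row 4 [0000100]: clauses=TTTFTTT -> 0
  (every remaining row is evaluated the same way; all 128 results are listed next)
Full result column, 8 rows per line (x1,x2,x3,x4 fixed per line; x5,x6,x7 runs 000..111 left to right):
  rows 0-7 [x1,x2,x3,x4=0000]: 00000000  (ones: 0)
  rows 8-15 [x1,x2,x3,x4=0001]: 00000000  (ones: 0)
  rows 16-23 [x1,x2,x3,x4=0010]: 00000000  (ones: 0)
  rows 24-31 [x1,x2,x3,x4=0011]: 00000000  (ones: 0)
  rows 32-39 [x1,x2,x3,x4=0100]: 10001100  (ones: 3)
  rows 40-47 [x1,x2,x3,x4=0101]: 10001100  (ones: 3)
  rows 48-55 [x1,x2,x3,x4=0110]: 10001100  (ones: 3)
  rows 56-63 [x1,x2,x3,x4=0111]: 10001100  (ones: 3)
  rows 64-71 [x1,x2,x3,x4=1000]: 00000000  (ones: 0)
  rows 72-79 [x1,x2,x3,x4=1001]: 00000000  (ones: 0)
  rows 80-87 [x1,x2,x3,x4=1010]: 00000000  (ones: 0)
  rows 88-95 [x1,x2,x3,x4=1011]: 00000000  (ones: 0)
  rows 96-103 [x1,x2,x3,x4=1100]: 00000000  (ones: 0)
  rows 104-111 [x1,x2,x3,x4=1101]: 00000000  (ones: 0)
  rows 112-119 [x1,x2,x3,x4=1110]: 00000000  (ones: 0)
  rows 120-127 [x1,x2,x3,x4=1111]: 00000000  (ones: 0)
Satisfying assignments = 0+0+0+0+3+3+3+3+0+0+0+0+0+0+0+0 = 12

12


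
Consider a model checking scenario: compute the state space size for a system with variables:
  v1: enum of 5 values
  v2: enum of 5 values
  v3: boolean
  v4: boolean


State space = product of domain sizes of all variables.
Domain sizes:
  v1 (enum of 5 values): 5
  v2 (enum of 5 values): 5
  v3 (boolean): 2
  v4 (boolean): 2
Product = 5 * 5 * 2 * 2 = 100

100


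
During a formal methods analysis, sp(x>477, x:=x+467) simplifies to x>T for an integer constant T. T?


Formula: sp(P, x:=E) = exists old_x. (x = E[old_x/x]) AND P[old_x/x] (old_x is the value of x before the assignment; eliminate old_x by solving x = E[old_x/x] for old_x)
Step 1: Precondition P: x>477, i.e. old_x > 477
Step 2: Assignment gives x = old_x + 467, so old_x = x - 467
Step 3: Substitute into P: x - 467 > 477
Step 4: Simplify: x > 477+467 = 944

944


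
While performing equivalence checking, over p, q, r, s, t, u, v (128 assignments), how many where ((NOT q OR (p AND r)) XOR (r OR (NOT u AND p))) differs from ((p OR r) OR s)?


F1 = ((NOT q OR (p AND r)) XOR (r OR (NOT u AND p)))
F2 = ((p OR r) OR s)
Evaluate both on each of 128 rows (bits = p,q,r,s,t,u,v):
  row 0 [0000000]: F1=1 F2=0 (differ) -> 1
  row 1 [0000001]: F1=1 F2=0 (differ) -> 1
  row 2 [0000010]: F1=1 F2=0 (differ) -> 1
  row 3 [0000011]: F1=1 F2=0 (differ) -> 1
  row 4 [0000100]: F1=1 F2=0 (differ) -> 1
  (every remaining row is evaluated the same way; all 128 results are listed next)
Full result column, 8 rows per line (p,q,r,s fixed per line; t,u,v runs 000..111 left to right):
  rows 0-7 [p,q,r,s=0000]: 11111111  (ones: 8)
  rows 8-15 [p,q,r,s=0001]: 00000000  (ones: 0)
  rows 16-23 [p,q,r,s=0010]: 11111111  (ones: 8)
  rows 24-31 [p,q,r,s=0011]: 11111111  (ones: 8)
  rows 32-39 [p,q,r,s=0100]: 00000000  (ones: 0)
  rows 40-47 [p,q,r,s=0101]: 11111111  (ones: 8)
  rows 48-55 [p,q,r,s=0110]: 00000000  (ones: 0)
  rows 56-63 [p,q,r,s=0111]: 00000000  (ones: 0)
  rows 64-71 [p,q,r,s=1000]: 11001100  (ones: 4)
  rows 72-79 [p,q,r,s=1001]: 11001100  (ones: 4)
  rows 80-87 [p,q,r,s=1010]: 11111111  (ones: 8)
  rows 88-95 [p,q,r,s=1011]: 11111111  (ones: 8)
  rows 96-103 [p,q,r,s=1100]: 00110011  (ones: 4)
  rows 104-111 [p,q,r,s=1101]: 00110011  (ones: 4)
  rows 112-119 [p,q,r,s=1110]: 11111111  (ones: 8)
  rows 120-127 [p,q,r,s=1111]: 11111111  (ones: 8)
Disagreements = 8+0+8+8+0+8+0+0+4+4+8+8+4+4+8+8 = 80

80


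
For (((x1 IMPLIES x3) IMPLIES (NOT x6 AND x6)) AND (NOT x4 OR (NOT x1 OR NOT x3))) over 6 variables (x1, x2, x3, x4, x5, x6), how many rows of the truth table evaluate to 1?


Formula: (((x1 IMPLIES x3) IMPLIES (NOT x6 AND x6)) AND (NOT x4 OR (NOT x1 OR NOT x3))) over 6 vars (64 rows)
Evaluate each row (x1, x2, x3, x4, x5, x6 as bits, MSB first):
  row 0 [000000]: (((0 IMPLIES 0) IMPLIES (NOT 0 AND 0)) AND (NOT 0 OR (NOT 0 OR NOT 0))) -> 0
  row 1 [000001]: (((0 IMPLIES 0) IMPLIES (NOT 1 AND 1)) AND (NOT 0 OR (NOT 0 OR NOT 0))) -> 0
  row 2 [000010]: (((0 IMPLIES 0) IMPLIES (NOT 0 AND 0)) AND (NOT 0 OR (NOT 0 OR NOT 0))) -> 0
  row 3 [000011]: (((0 IMPLIES 0) IMPLIES (NOT 1 AND 1)) AND (NOT 0 OR (NOT 0 OR NOT 0))) -> 0
  row 4 [000100]: (((0 IMPLIES 0) IMPLIES (NOT 0 AND 0)) AND (NOT 1 OR (NOT 0 OR NOT 0))) -> 0
  (every remaining row is evaluated the same way; all 64 results are listed next)
Full result column, 8 rows per line (x1,x2,x3 fixed per line; x4,x5,x6 runs 000..111 left to right):
  rows 0-7 [x1,x2,x3=000]: 00000000  (ones: 0)
  rows 8-15 [x1,x2,x3=001]: 00000000  (ones: 0)
  rows 16-23 [x1,x2,x3=010]: 00000000  (ones: 0)
  rows 24-31 [x1,x2,x3=011]: 00000000  (ones: 0)
  rows 32-39 [x1,x2,x3=100]: 11111111  (ones: 8)
  rows 40-47 [x1,x2,x3=101]: 00000000  (ones: 0)
  rows 48-55 [x1,x2,x3=110]: 11111111  (ones: 8)
  rows 56-63 [x1,x2,x3=111]: 00000000  (ones: 0)
Count of 1-rows = 0+0+0+0+8+0+8+0 = 16

16


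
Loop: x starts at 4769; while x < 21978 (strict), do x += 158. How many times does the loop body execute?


Step 1: x goes from 4769 toward 21978 by 158; the body runs while x<21978, so iterations = ceil((bound-start)/step)
Step 2: Distance=17209
Step 3: ceil(17209/158)=109

109


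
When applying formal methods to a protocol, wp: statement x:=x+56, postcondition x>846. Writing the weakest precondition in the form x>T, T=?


Formula: wp(x:=E, P) = P[E/x] (substitute E for x in postcondition)
Step 1: Postcondition: x>846
Step 2: Substitute x+56 for x: x+56>846
Step 3: Solve for x: x > 846-56 = 790

790


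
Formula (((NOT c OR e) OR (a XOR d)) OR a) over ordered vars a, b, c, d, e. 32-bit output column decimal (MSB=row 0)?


Formula: (((NOT c OR e) OR (a XOR d)) OR a) over a, b, c, d, e (32 rows)
Evaluate each row (bits = a,b,c,d,e, MSB first):
  row 0 [00000]: (((NOT 0 OR 0) OR (0 XOR 0)) OR 0) -> 1
  row 1 [00001]: (((NOT 0 OR 1) OR (0 XOR 0)) OR 0) -> 1
  row 2 [00010]: (((NOT 0 OR 0) OR (0 XOR 1)) OR 0) -> 1
  row 3 [00011]: (((NOT 0 OR 1) OR (0 XOR 1)) OR 0) -> 1
  row 4 [00100]: (((NOT 1 OR 0) OR (0 XOR 0)) OR 0) -> 0
  row 5 [00101]: (((NOT 1 OR 1) OR (0 XOR 0)) OR 0) -> 1
  row 6 [00110]: (((NOT 1 OR 0) OR (0 XOR 1)) OR 0) -> 1
  row 7 [00111]: (((NOT 1 OR 1) OR (0 XOR 1)) OR 0) -> 1
  row 8 [01000]: (((NOT 0 OR 0) OR (0 XOR 0)) OR 0) -> 1
  row 9 [01001]: (((NOT 0 OR 1) OR (0 XOR 0)) OR 0) -> 1
  row 10 [01010]: (((NOT 0 OR 0) OR (0 XOR 1)) OR 0) -> 1
  row 11 [01011]: (((NOT 0 OR 1) OR (0 XOR 1)) OR 0) -> 1
  row 12 [01100]: (((NOT 1 OR 0) OR (0 XOR 0)) OR 0) -> 0
  row 13 [01101]: (((NOT 1 OR 1) OR (0 XOR 0)) OR 0) -> 1
  row 14 [01110]: (((NOT 1 OR 0) OR (0 XOR 1)) OR 0) -> 1
  row 15 [01111]: (((NOT 1 OR 1) OR (0 XOR 1)) OR 0) -> 1
  row 16 [10000]: (((NOT 0 OR 0) OR (1 XOR 0)) OR 1) -> 1
  row 17 [10001]: (((NOT 0 OR 1) OR (1 XOR 0)) OR 1) -> 1
  row 18 [10010]: (((NOT 0 OR 0) OR (1 XOR 1)) OR 1) -> 1
  row 19 [10011]: (((NOT 0 OR 1) OR (1 XOR 1)) OR 1) -> 1
  row 20 [10100]: (((NOT 1 OR 0) OR (1 XOR 0)) OR 1) -> 1
  row 21 [10101]: (((NOT 1 OR 1) OR (1 XOR 0)) OR 1) -> 1
  row 22 [10110]: (((NOT 1 OR 0) OR (1 XOR 1)) OR 1) -> 1
  row 23 [10111]: (((NOT 1 OR 1) OR (1 XOR 1)) OR 1) -> 1
  row 24 [11000]: (((NOT 0 OR 0) OR (1 XOR 0)) OR 1) -> 1
  row 25 [11001]: (((NOT 0 OR 1) OR (1 XOR 0)) OR 1) -> 1
  row 26 [11010]: (((NOT 0 OR 0) OR (1 XOR 1)) OR 1) -> 1
  row 27 [11011]: (((NOT 0 OR 1) OR (1 XOR 1)) OR 1) -> 1
  row 28 [11100]: (((NOT 1 OR 0) OR (1 XOR 0)) OR 1) -> 1
  row 29 [11101]: (((NOT 1 OR 1) OR (1 XOR 0)) OR 1) -> 1
  row 30 [11110]: (((NOT 1 OR 0) OR (1 XOR 1)) OR 1) -> 1
  row 31 [11111]: (((NOT 1 OR 1) OR (1 XOR 1)) OR 1) -> 1
Full result column, 4 rows per line (a,b,c fixed per line; d,e runs 00..11 left to right):
  rows 0-3 [a,b,c=000]: 1111  = hex F
  rows 4-7 [a,b,c=001]: 0111  = hex 7
  rows 8-11 [a,b,c=010]: 1111  = hex F
  rows 12-15 [a,b,c=011]: 0111  = hex 7
  rows 16-19 [a,b,c=100]: 1111  = hex F
  rows 20-23 [a,b,c=101]: 1111  = hex F
  rows 24-27 [a,b,c=110]: 1111  = hex F
  rows 28-31 [a,b,c=111]: 1111  = hex F
Output column (row 0 .. row 31) = 11110111111101111111111111111111
Output column grouped in 4s = 1111 0111 1111 0111 1111 1111 1111 1111 = 0xF7F7FFFF
Convert to decimal digit by digit (value = value*16 + digit):
  F -> 15
  15*16 + 7 = 247
  247*16 + 15 (F) = 3967
  3967*16 + 7 = 63479
  63479*16 + 15 (F) = 1015679
  1015679*16 + 15 (F) = 16250879
  16250879*16 + 15 (F) = 260014079
  260014079*16 + 15 (F) = 4160225279
Decimal = 4160225279

4160225279
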